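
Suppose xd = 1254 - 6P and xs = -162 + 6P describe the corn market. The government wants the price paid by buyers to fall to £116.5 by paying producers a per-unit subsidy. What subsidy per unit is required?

Required subsidy s = £3 per unit

At a buyer price of 116.5, quantity demanded is 1254 − 6·116.5 = 555.
Sellers supply 555 only when they receive Ps with -162 + 6·Ps = 555, i.e. Ps = 119.5.
s = Ps − Pb = 119.5 − 116.5 = 3.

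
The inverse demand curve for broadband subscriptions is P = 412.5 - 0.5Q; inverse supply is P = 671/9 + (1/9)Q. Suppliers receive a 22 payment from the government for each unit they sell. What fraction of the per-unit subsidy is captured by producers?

Producer share = 2/11

Pre-subsidy: 412.5 - 0.5Q = 671/9 + (1/9)Q gives Q* = 553 and P* = 136.
With the subsidy, sellers receive Ps = Pb + 22 for each unit, where Pb is the price buyers pay.
On the curves, Pb = 412.5 - 0.5Q and Ps = 671/9 + (1/9)Q; the wedge Ps − Pb = 22 gives 671/9 + (1/9)Q − (412.5 - 0.5Q) = 22, so Q' = 589.
Then Pb = 412.5 − 0.5·589 = 118 and Ps = 671/9 + (1/9)·589 = 140.
Buyers' price falls by P* − Pb = 136 − 118 = 18; sellers' price rises by Ps − P* = 140 − 136 = 4.
So producers capture 4/22 = 2/11 of each unit of subsidy.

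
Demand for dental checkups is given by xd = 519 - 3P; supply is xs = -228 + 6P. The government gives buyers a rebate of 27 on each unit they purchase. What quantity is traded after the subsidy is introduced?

x' = 324

Pre-subsidy: 519 - 3P = -228 + 6P gives P* = 83, x* = 270.
With the rebate, buyers effectively pay Pb = Ps − 27, where Ps is the price sellers receive.
Demand in terms of Ps becomes xd = 519 − 3(Ps − 27) = 600 - 3Ps. Setting this equal to supply: 600 - 3Ps = -228 + 6Ps, so Ps = 92.
Buyers pay Pb = 92 − 27 = 65; x' = -228 + 6·92 = 324.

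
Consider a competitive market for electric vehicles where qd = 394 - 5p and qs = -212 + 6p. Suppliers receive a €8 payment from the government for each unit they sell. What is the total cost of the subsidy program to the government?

Pre-subsidy: 394 - 5p = -212 + 6p gives p* = 606/11, q* = 1304/11.
With the subsidy, sellers receive ps = pb + 8 for each unit, where pb is the price buyers pay.
Supply in terms of pb becomes qs = -212 + 6(pb + 8) = -164 + 6pb. Setting this equal to demand: 394 - 5pb = -164 + 6pb, so pb = 558/11.
Sellers receive ps = 558/11 + 8 = 646/11; q' = 394 − 5·(558/11) = 1544/11.
Government outlay = subsidy × quantity = 8 × 1544/11 = 12352/11.

Government cost = 12352/11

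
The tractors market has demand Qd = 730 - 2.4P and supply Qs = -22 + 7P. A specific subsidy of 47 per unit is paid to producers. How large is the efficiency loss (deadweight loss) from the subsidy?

Pre-subsidy: 730 - 2.4P = -22 + 7P gives P* = 80, Q* = 538.
With the subsidy, sellers receive Ps = Pb + 47 for each unit, where Pb is the price buyers pay.
Supply in terms of Pb becomes Qs = -22 + 7(Pb + 47) = 307 + 7Pb. Setting this equal to demand: 730 - 2.4Pb = 307 + 7Pb, so Pb = 45.
Sellers receive Ps = 45 + 47 = 92; Q' = 730 − 2.4·45 = 622.
The subsidy expands output by 622 − 538 = 84 past the efficient level; on those units the gap between marginal cost and willingness to pay runs from 0 up to 47.
DWL = ½ × 47 × 84 = 1974.

Deadweight loss = 1974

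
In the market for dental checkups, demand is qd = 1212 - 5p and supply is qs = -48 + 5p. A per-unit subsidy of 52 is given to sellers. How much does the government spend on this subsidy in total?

Pre-subsidy: 1212 - 5p = -48 + 5p gives p* = 126, q* = 582.
With the subsidy, sellers receive ps = pb + 52 for each unit, where pb is the price buyers pay.
Supply in terms of pb becomes qs = -48 + 5(pb + 52) = 212 + 5pb. Setting this equal to demand: 1212 - 5pb = 212 + 5pb, so pb = 100.
Sellers receive ps = 100 + 52 = 152; q' = 1212 − 5·100 = 712.
Government outlay = subsidy × quantity = 52 × 712 = 37024.

Government cost = 37024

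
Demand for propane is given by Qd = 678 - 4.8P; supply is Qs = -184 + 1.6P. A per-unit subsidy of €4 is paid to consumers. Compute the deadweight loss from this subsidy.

Pre-subsidy: 678 - 4.8P = -184 + 1.6P gives P* = 134.6875, Q* = 31.5.
With the rebate, buyers effectively pay Pb = Ps − 4, where Ps is the price sellers receive.
Demand in terms of Ps becomes Qd = 678 − 4.8(Ps − 4) = 697.2 - 4.8Ps. Setting this equal to supply: 697.2 - 4.8Ps = -184 + 1.6Ps, so Ps = 137.6875.
Buyers pay Pb = 137.6875 − 4 = 133.6875; Q' = -184 + 1.6·137.6875 = 36.3.
The subsidy expands output by 36.3 − 31.5 = 4.8 past the efficient level; on those units the gap between marginal cost and willingness to pay runs from 0 up to 4.
DWL = ½ × 4 × 4.8 = 9.6.

Deadweight loss = €9.6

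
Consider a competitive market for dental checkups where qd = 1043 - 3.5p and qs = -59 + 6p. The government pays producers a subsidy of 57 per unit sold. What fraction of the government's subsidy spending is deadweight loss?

Pre-subsidy: 1043 - 3.5p = -59 + 6p gives p* = 116, q* = 637.
With the subsidy, sellers receive ps = pb + 57 for each unit, where pb is the price buyers pay.
Supply in terms of pb becomes qs = -59 + 6(pb + 57) = 283 + 6pb. Setting this equal to demand: 1043 - 3.5pb = 283 + 6pb, so pb = 80.
Sellers receive ps = 80 + 57 = 137; q' = 1043 − 3.5·80 = 763.
ΔCS = ½(637 + 763)(116 − 80) = 25200; ΔPS = ½(637 + 763)(137 − 116) = 14700.
Government spending = 57 × 763 = 43491.
DWL = ½ × 57 × (763 − 637) = 3591; fraction = 3591 / 43491 = 9/109.

DWL / government spending = 9/109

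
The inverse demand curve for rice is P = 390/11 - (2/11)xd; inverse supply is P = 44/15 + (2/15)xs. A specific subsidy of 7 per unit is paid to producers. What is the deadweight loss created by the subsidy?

Deadweight loss = 8085/104

Pre-subsidy: 390/11 - (2/11)x = 44/15 + (2/15)x gives x* = 2683/26 and P* = 217/13.
With the subsidy, sellers receive Ps = Pb + 7 for each unit, where Pb is the price buyers pay.
On the curves, Pb = 390/11 - (2/11)x and Ps = 44/15 + (2/15)x; the wedge Ps − Pb = 7 gives 44/15 + (2/15)x − (390/11 - (2/11)x) = 7, so x' = 6521/52.
Then Pb = 390/11 − (2/11)·(6521/52) = 329/26 and Ps = 44/15 + (2/15)·(6521/52) = 511/26.
The subsidy expands output by 6521/52 − 2683/26 = 1155/52 past the efficient level; on those units the gap between marginal cost and willingness to pay runs from 0 up to 7.
DWL = ½ × 7 × 1155/52 = 8085/104.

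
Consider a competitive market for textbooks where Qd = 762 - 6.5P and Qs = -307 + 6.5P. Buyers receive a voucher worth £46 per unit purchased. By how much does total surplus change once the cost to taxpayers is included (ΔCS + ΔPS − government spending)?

Pre-subsidy: 762 - 6.5P = -307 + 6.5P gives P* = 1069/13, Q* = 227.5.
With the rebate, buyers effectively pay Pb = Ps − 46, where Ps is the price sellers receive.
Demand in terms of Ps becomes Qd = 762 − 6.5(Ps − 46) = 1061 - 6.5Ps. Setting this equal to supply: 1061 - 6.5Ps = -307 + 6.5Ps, so Ps = 1368/13.
Buyers pay Pb = 1368/13 − 46 = 770/13; Q' = -307 + 6.5·(1368/13) = 377.
ΔCS = ½(227.5 + 377)(1069/13 − 770/13) = 6951.75; ΔPS = ½(227.5 + 377)(1368/13 − 1069/13) = 6951.75.
Government spending = 46 × 377 = 17342.
Net change = 6951.75 + 6951.75 − 17342 = -3438.5. The loss equals the DWL triangle ½·46·149.5.

Net change in total surplus = -£3438.5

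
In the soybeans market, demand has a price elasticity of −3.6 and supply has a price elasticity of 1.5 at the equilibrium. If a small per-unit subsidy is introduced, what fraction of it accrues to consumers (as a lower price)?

For a small subsidy around the equilibrium, the benefit split depends on the relative slopes, which at a point are proportional to the elasticities.
Buyer share = εs/(εs + |εd|) = 1.5/(1.5 + 3.6) = 5/17; seller share = |εd|/(εs + |εd|) = 12/17.

Consumer share = 5/17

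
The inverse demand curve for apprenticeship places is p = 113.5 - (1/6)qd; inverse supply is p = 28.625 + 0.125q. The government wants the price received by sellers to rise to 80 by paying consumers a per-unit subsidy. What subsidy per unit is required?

Required subsidy s = 35 per unit

At a seller price of 80, quantity supplied is -229 + 8·80 = 411.
Buyers absorb 411 only when they pay pb = 113.5 − (1/6)·411 = 45.
s = ps − pb = 80 − 45 = 35.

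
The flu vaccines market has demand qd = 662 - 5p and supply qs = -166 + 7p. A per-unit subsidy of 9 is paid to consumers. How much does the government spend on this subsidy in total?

Government cost = 3089.25

Pre-subsidy: 662 - 5p = -166 + 7p gives p* = 69, q* = 317.
With the rebate, buyers effectively pay pb = ps − 9, where ps is the price sellers receive.
Demand in terms of ps becomes qd = 662 − 5(ps − 9) = 707 - 5ps. Setting this equal to supply: 707 - 5ps = -166 + 7ps, so ps = 72.75.
Buyers pay pb = 72.75 − 9 = 63.75; q' = -166 + 7·72.75 = 343.25.
Government outlay = subsidy × quantity = 9 × 343.25 = 3089.25.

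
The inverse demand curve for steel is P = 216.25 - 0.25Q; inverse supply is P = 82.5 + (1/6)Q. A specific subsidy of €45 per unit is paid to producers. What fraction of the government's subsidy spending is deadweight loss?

DWL / government spending = 18/143

Pre-subsidy: 216.25 - 0.25Q = 82.5 + (1/6)Q gives Q* = 321 and P* = 136.
With the subsidy, sellers receive Ps = Pb + 45 for each unit, where Pb is the price buyers pay.
On the curves, Pb = 216.25 - 0.25Q and Ps = 82.5 + (1/6)Q; the wedge Ps − Pb = 45 gives 82.5 + (1/6)Q − (216.25 - 0.25Q) = 45, so Q' = 429.
Then Pb = 216.25 − 0.25·429 = 109 and Ps = 82.5 + (1/6)·429 = 154.
ΔCS = ½(321 + 429)(136 − 109) = 10125; ΔPS = ½(321 + 429)(154 − 136) = 6750.
Government spending = 45 × 429 = 19305.
DWL = ½ × 45 × (429 − 321) = 2430; fraction = 2430 / 19305 = 18/143.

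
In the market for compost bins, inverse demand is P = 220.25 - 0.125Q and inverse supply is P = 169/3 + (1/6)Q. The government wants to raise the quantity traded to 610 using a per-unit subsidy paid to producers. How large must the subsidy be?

Required subsidy s = 14 per unit

At Q = 610, from the demand curve buyers pay Pb = 220.25 − 0.125·610 = 144; from the supply curve sellers need Ps = 169/3 + (1/6)·610 = 158.
The subsidy must fill the gap: s = Ps − Pb = 158 − 144 = 14.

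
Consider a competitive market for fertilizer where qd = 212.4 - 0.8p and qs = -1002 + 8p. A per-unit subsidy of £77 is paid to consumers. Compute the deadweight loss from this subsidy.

Deadweight loss = £2156

Pre-subsidy: 212.4 - 0.8p = -1002 + 8p gives p* = 138, q* = 102.
With the rebate, buyers effectively pay pb = ps − 77, where ps is the price sellers receive.
Demand in terms of ps becomes qd = 212.4 − 0.8(ps − 77) = 274 - 0.8ps. Setting this equal to supply: 274 - 0.8ps = -1002 + 8ps, so ps = 145.
Buyers pay pb = 145 − 77 = 68; q' = -1002 + 8·145 = 158.
The subsidy expands output by 158 − 102 = 56 past the efficient level; on those units the gap between marginal cost and willingness to pay runs from 0 up to 77.
DWL = ½ × 77 × 56 = 2156.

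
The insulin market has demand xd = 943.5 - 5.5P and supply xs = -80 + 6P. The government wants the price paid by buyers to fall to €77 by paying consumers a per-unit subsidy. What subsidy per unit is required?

Required subsidy s = €23 per unit

At a buyer price of 77, quantity demanded is 943.5 − 5.5·77 = 520.
Sellers supply 520 only when they receive Ps with -80 + 6·Ps = 520, i.e. Ps = 100.
s = Ps − Pb = 100 − 77 = 23.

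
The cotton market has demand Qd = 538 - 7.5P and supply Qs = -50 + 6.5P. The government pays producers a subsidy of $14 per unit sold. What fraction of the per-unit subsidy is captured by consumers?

Pre-subsidy: 538 - 7.5P = -50 + 6.5P gives P* = 42, Q* = 223.
With the subsidy, sellers receive Ps = Pb + 14 for each unit, where Pb is the price buyers pay.
Supply in terms of Pb becomes Qs = -50 + 6.5(Pb + 14) = 41 + 6.5Pb. Setting this equal to demand: 538 - 7.5Pb = 41 + 6.5Pb, so Pb = 35.5.
Sellers receive Ps = 35.5 + 14 = 49.5; Q' = 538 − 7.5·35.5 = 271.75.
Buyers' price falls by P* − Pb = 42 − 35.5 = 6.5; sellers' price rises by Ps − P* = 49.5 − 42 = 7.5.
So consumers capture 6.5/14 = 13/28 of each unit of subsidy.

Consumer share = 13/28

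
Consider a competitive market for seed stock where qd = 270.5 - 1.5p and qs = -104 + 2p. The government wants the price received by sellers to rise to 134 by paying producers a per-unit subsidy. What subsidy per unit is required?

At a seller price of 134, quantity supplied is -104 + 2·134 = 164.
Buyers absorb 164 only when they pay pb with 270.5 − 1.5·pb = 164, i.e. pb = 71.
s = ps − pb = 134 − 71 = 63.

Required subsidy s = 63 per unit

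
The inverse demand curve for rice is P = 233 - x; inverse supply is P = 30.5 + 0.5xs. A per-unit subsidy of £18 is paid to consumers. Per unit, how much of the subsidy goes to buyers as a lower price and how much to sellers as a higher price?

Buyers gain £12 per unit; sellers gain £6 per unit

Pre-subsidy: 233 - x = 30.5 + 0.5x gives x* = 135 and P* = 98.
With the rebate, buyers effectively pay Pb = Ps − 18, where Ps is the price sellers receive.
On the curves, Pb = 233 - x and Ps = 30.5 + 0.5x; the wedge Ps − Pb = 18 gives 30.5 + 0.5x − (233 - x) = 18, so x' = 147.
Then Pb = 233 − 1·147 = 86 and Ps = 30.5 + 0.5·147 = 104.
Buyers' price falls by P* − Pb = 98 − 86 = 12; sellers' price rises by Ps − P* = 104 − 98 = 6.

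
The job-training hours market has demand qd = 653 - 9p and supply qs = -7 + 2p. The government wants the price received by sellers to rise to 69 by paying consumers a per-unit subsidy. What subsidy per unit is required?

At a seller price of 69, quantity supplied is -7 + 2·69 = 131.
Buyers absorb 131 only when they pay pb with 653 − 9·pb = 131, i.e. pb = 58.
s = ps − pb = 69 − 58 = 11.

Required subsidy s = 11 per unit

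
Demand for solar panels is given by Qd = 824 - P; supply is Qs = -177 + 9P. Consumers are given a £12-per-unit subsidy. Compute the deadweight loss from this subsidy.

Deadweight loss = £64.8

Pre-subsidy: 824 - P = -177 + 9P gives P* = 100.1, Q* = 723.9.
With the rebate, buyers effectively pay Pb = Ps − 12, where Ps is the price sellers receive.
Demand in terms of Ps becomes Qd = 824 − 1(Ps − 12) = 836 - Ps. Setting this equal to supply: 836 - Ps = -177 + 9Ps, so Ps = 101.3.
Buyers pay Pb = 101.3 − 12 = 89.3; Q' = -177 + 9·101.3 = 734.7.
The subsidy expands output by 734.7 − 723.9 = 10.8 past the efficient level; on those units the gap between marginal cost and willingness to pay runs from 0 up to 12.
DWL = ½ × 12 × 10.8 = 64.8.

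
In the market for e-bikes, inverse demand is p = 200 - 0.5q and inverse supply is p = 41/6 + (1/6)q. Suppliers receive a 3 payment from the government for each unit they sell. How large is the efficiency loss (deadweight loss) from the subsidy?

Pre-subsidy: 200 - 0.5q = 41/6 + (1/6)q gives q* = 289.75 and p* = 55.125.
With the subsidy, sellers receive ps = pb + 3 for each unit, where pb is the price buyers pay.
On the curves, pb = 200 - 0.5q and ps = 41/6 + (1/6)q; the wedge ps − pb = 3 gives 41/6 + (1/6)q − (200 - 0.5q) = 3, so q' = 294.25.
Then pb = 200 − 0.5·294.25 = 52.875 and ps = 41/6 + (1/6)·294.25 = 55.875.
The subsidy expands output by 294.25 − 289.75 = 4.5 past the efficient level; on those units the gap between marginal cost and willingness to pay runs from 0 up to 3.
DWL = ½ × 3 × 4.5 = 6.75.

Deadweight loss = 6.75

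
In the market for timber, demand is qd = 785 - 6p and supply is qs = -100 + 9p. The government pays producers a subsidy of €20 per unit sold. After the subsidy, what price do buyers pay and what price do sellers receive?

Pre-subsidy: 785 - 6p = -100 + 9p gives p* = 59, q* = 431.
With the subsidy, sellers receive ps = pb + 20 for each unit, where pb is the price buyers pay.
Supply in terms of pb becomes qs = -100 + 9(pb + 20) = 80 + 9pb. Setting this equal to demand: 785 - 6pb = 80 + 9pb, so pb = 47.
Sellers receive ps = 47 + 20 = 67; q' = 785 − 6·47 = 503.

Buyers pay €47; sellers receive €67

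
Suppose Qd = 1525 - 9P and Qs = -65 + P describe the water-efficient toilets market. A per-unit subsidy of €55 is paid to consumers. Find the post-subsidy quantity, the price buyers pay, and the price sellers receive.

Q' = 143.5; buyers pay €153.5; sellers receive €208.5

Pre-subsidy: 1525 - 9P = -65 + P gives P* = 159, Q* = 94.
With the rebate, buyers effectively pay Pb = Ps − 55, where Ps is the price sellers receive.
Demand in terms of Ps becomes Qd = 1525 − 9(Ps − 55) = 2020 - 9Ps. Setting this equal to supply: 2020 - 9Ps = -65 + Ps, so Ps = 208.5.
Buyers pay Pb = 208.5 − 55 = 153.5; Q' = -65 + 1·208.5 = 143.5.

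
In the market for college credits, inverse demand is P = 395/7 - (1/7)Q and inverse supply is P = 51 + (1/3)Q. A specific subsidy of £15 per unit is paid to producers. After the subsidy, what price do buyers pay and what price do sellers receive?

Pre-subsidy: 395/7 - (1/7)Q = 51 + (1/3)Q gives Q* = 11.4 and P* = 54.8.
With the subsidy, sellers receive Ps = Pb + 15 for each unit, where Pb is the price buyers pay.
On the curves, Pb = 395/7 - (1/7)Q and Ps = 51 + (1/3)Q; the wedge Ps − Pb = 15 gives 51 + (1/3)Q − (395/7 - (1/7)Q) = 15, so Q' = 42.9.
Then Pb = 395/7 − (1/7)·42.9 = 50.3 and Ps = 51 + (1/3)·42.9 = 65.3.

Buyers pay £50.3; sellers receive £65.3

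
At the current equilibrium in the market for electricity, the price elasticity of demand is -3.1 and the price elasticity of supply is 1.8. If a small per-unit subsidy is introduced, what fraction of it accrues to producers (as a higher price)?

For a small subsidy around the equilibrium, the benefit split depends on the relative slopes, which at a point are proportional to the elasticities.
Buyer share = εs/(εs + |εd|) = 1.8/(1.8 + 3.1) = 18/49; seller share = |εd|/(εs + |εd|) = 31/49.
So producers capture 31/49 of the subsidy.

Producer share = 31/49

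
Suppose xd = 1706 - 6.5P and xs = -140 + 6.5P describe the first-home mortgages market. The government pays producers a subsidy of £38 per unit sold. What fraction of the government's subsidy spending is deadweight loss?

Pre-subsidy: 1706 - 6.5P = -140 + 6.5P gives P* = 142, x* = 783.
With the subsidy, sellers receive Ps = Pb + 38 for each unit, where Pb is the price buyers pay.
Supply in terms of Pb becomes xs = -140 + 6.5(Pb + 38) = 107 + 6.5Pb. Setting this equal to demand: 1706 - 6.5Pb = 107 + 6.5Pb, so Pb = 123.
Sellers receive Ps = 123 + 38 = 161; x' = 1706 − 6.5·123 = 906.5.
ΔCS = ½(783 + 906.5)(142 − 123) = 16050.25; ΔPS = ½(783 + 906.5)(161 − 142) = 16050.25.
Government spending = 38 × 906.5 = 34447.
DWL = ½ × 38 × (906.5 − 783) = 2346.5; fraction = 2346.5 / 34447 = 247/3626.

DWL / government spending = 247/3626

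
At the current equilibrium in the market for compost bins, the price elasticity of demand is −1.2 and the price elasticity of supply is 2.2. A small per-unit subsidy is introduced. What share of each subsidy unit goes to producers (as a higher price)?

Producer share = 6/17

For a small subsidy around the equilibrium, the benefit split depends on the relative slopes, which at a point are proportional to the elasticities.
Buyer share = εs/(εs + |εd|) = 2.2/(2.2 + 1.2) = 11/17; seller share = |εd|/(εs + |εd|) = 6/17.
So producers capture 6/17 of the subsidy.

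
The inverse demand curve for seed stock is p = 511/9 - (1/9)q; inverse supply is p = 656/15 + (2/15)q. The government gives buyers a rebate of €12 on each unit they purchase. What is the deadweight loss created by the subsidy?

Pre-subsidy: 511/9 - (1/9)q = 656/15 + (2/15)q gives q* = 587/11 and p* = 1678/33.
With the rebate, buyers effectively pay pb = ps − 12, where ps is the price sellers receive.
On the curves, pb = 511/9 - (1/9)q and ps = 656/15 + (2/15)q; the wedge ps − pb = 12 gives 656/15 + (2/15)q − (511/9 - (1/9)q) = 12, so q' = 1127/11.
Then pb = 511/9 − (1/9)·(1127/11) = 1498/33 and ps = 656/15 + (2/15)·(1127/11) = 1894/33.
The subsidy expands output by 1127/11 − 587/11 = 540/11 past the efficient level; on those units the gap between marginal cost and willingness to pay runs from 0 up to 12.
DWL = ½ × 12 × 540/11 = 3240/11.

Deadweight loss = 3240/11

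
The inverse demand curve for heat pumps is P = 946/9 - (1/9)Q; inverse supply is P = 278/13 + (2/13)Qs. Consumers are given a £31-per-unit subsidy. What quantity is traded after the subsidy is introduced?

Pre-subsidy: 946/9 - (1/9)Q = 278/13 + (2/13)Q gives Q* = 316 and P* = 70.
With the rebate, buyers effectively pay Pb = Ps − 31, where Ps is the price sellers receive.
On the curves, Pb = 946/9 - (1/9)Q and Ps = 278/13 + (2/13)Q; the wedge Ps − Pb = 31 gives 278/13 + (2/13)Q − (946/9 - (1/9)Q) = 31, so Q' = 433.
Then Pb = 946/9 − (1/9)·433 = 57 and Ps = 278/13 + (2/13)·433 = 88.

Q' = 433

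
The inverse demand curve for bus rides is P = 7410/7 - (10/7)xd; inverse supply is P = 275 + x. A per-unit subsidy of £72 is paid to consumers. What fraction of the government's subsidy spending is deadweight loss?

DWL / government spending = 252/5989

Pre-subsidy: 7410/7 - (10/7)x = 275 + x gives x* = 5485/17 and P* = 10160/17.
With the rebate, buyers effectively pay Pb = Ps − 72, where Ps is the price sellers receive.
On the curves, Pb = 7410/7 - (10/7)x and Ps = 275 + x; the wedge Ps − Pb = 72 gives 275 + x − (7410/7 - (10/7)x) = 72, so x' = 5989/17.
Then Pb = 7410/7 − (10/7)·(5989/17) = 9440/17 and Ps = 275 + 1·(5989/17) = 10664/17.
ΔCS = ½(5485/17 + 5989/17)(10160/17 − 9440/17) = 4130640/289; ΔPS = ½(5485/17 + 5989/17)(10664/17 − 10160/17) = 2891448/289.
Government spending = 72 × 5989/17 = 431208/17.
DWL = ½ × 72 × (5989/17 − 5485/17) = 18144/17; fraction = (18144/17) / (431208/17) = 252/5989.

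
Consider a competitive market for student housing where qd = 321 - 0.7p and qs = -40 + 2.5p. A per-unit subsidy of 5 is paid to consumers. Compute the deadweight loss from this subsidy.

Pre-subsidy: 321 - 0.7p = -40 + 2.5p gives p* = 112.8125, q* = 242.03125.
With the rebate, buyers effectively pay pb = ps − 5, where ps is the price sellers receive.
Demand in terms of ps becomes qd = 321 − 0.7(ps − 5) = 324.5 - 0.7ps. Setting this equal to supply: 324.5 - 0.7ps = -40 + 2.5ps, so ps = 113.90625.
Buyers pay pb = 113.90625 − 5 = 108.90625; q' = -40 + 2.5·113.90625 = 244.765625.
The subsidy expands output by 244.765625 − 242.03125 = 2.734375 past the efficient level; on those units the gap between marginal cost and willingness to pay runs from 0 up to 5.
DWL = ½ × 5 × 2.734375 = 6.8359375.

Deadweight loss = 6.8359375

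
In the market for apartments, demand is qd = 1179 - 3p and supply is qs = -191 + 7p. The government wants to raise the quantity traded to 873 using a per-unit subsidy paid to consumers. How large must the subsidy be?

At q = 873, invert demand for the buyer price: pb = (1179 − 873)/3 = 102; invert supply for the seller price: ps = (873 − (-191))/7 = 152.
The subsidy must fill the gap: s = ps − pb = 152 − 102 = 50.

Required subsidy s = 50 per unit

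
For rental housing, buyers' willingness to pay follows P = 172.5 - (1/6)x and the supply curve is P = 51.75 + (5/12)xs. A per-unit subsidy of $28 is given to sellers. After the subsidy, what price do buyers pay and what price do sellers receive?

Buyers pay $130; sellers receive $158

Pre-subsidy: 172.5 - (1/6)x = 51.75 + (5/12)x gives x* = 207 and P* = 138.
With the subsidy, sellers receive Ps = Pb + 28 for each unit, where Pb is the price buyers pay.
On the curves, Pb = 172.5 - (1/6)x and Ps = 51.75 + (5/12)x; the wedge Ps − Pb = 28 gives 51.75 + (5/12)x − (172.5 - (1/6)x) = 28, so x' = 255.
Then Pb = 172.5 − (1/6)·255 = 130 and Ps = 51.75 + (5/12)·255 = 158.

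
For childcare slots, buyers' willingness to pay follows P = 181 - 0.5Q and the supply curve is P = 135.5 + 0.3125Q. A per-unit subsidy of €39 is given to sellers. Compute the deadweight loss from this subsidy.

Pre-subsidy: 181 - 0.5Q = 135.5 + 0.3125Q gives Q* = 56 and P* = 153.
With the subsidy, sellers receive Ps = Pb + 39 for each unit, where Pb is the price buyers pay.
On the curves, Pb = 181 - 0.5Q and Ps = 135.5 + 0.3125Q; the wedge Ps − Pb = 39 gives 135.5 + 0.3125Q − (181 - 0.5Q) = 39, so Q' = 104.
Then Pb = 181 − 0.5·104 = 129 and Ps = 135.5 + 0.3125·104 = 168.
The subsidy expands output by 104 − 56 = 48 past the efficient level; on those units the gap between marginal cost and willingness to pay runs from 0 up to 39.
DWL = ½ × 39 × 48 = 936.

Deadweight loss = €936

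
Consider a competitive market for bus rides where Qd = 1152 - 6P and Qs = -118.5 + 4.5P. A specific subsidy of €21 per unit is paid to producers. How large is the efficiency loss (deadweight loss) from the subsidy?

Pre-subsidy: 1152 - 6P = -118.5 + 4.5P gives P* = 121, Q* = 426.
With the subsidy, sellers receive Ps = Pb + 21 for each unit, where Pb is the price buyers pay.
Supply in terms of Pb becomes Qs = -118.5 + 4.5(Pb + 21) = -24 + 4.5Pb. Setting this equal to demand: 1152 - 6Pb = -24 + 4.5Pb, so Pb = 112.
Sellers receive Ps = 112 + 21 = 133; Q' = 1152 − 6·112 = 480.
The subsidy expands output by 480 − 426 = 54 past the efficient level; on those units the gap between marginal cost and willingness to pay runs from 0 up to 21.
DWL = ½ × 21 × 54 = 567.

Deadweight loss = €567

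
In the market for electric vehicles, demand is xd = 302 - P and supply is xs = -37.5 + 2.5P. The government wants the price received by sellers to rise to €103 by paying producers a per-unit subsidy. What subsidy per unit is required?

Required subsidy s = €21 per unit

At a seller price of 103, quantity supplied is -37.5 + 2.5·103 = 220.
Buyers absorb 220 only when they pay Pb with 302 − 1·Pb = 220, i.e. Pb = 82.
s = Ps − Pb = 103 − 82 = 21.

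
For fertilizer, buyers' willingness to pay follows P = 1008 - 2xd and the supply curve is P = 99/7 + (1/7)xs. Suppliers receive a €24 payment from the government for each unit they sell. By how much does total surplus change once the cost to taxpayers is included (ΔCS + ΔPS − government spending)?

Pre-subsidy: 1008 - 2x = 99/7 + (1/7)x gives x* = 463.8 and P* = 80.4.
With the subsidy, sellers receive Ps = Pb + 24 for each unit, where Pb is the price buyers pay.
On the curves, Pb = 1008 - 2x and Ps = 99/7 + (1/7)x; the wedge Ps − Pb = 24 gives 99/7 + (1/7)x − (1008 - 2x) = 24, so x' = 475.
Then Pb = 1008 − 2·475 = 58 and Ps = 99/7 + (1/7)·475 = 82.
ΔCS = ½(463.8 + 475)(80.4 − 58) = 10514.56; ΔPS = ½(463.8 + 475)(82 − 80.4) = 751.04.
Government spending = 24 × 475 = 11400.
Net change = 10514.56 + 751.04 − 11400 = -134.4. The loss equals the DWL triangle ½·24·11.2.

Net change in total surplus = -€134.4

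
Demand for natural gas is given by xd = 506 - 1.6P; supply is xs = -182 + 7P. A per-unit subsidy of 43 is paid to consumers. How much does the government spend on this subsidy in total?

Pre-subsidy: 506 - 1.6P = -182 + 7P gives P* = 80, x* = 378.
With the rebate, buyers effectively pay Pb = Ps − 43, where Ps is the price sellers receive.
Demand in terms of Ps becomes xd = 506 − 1.6(Ps − 43) = 574.8 - 1.6Ps. Setting this equal to supply: 574.8 - 1.6Ps = -182 + 7Ps, so Ps = 88.
Buyers pay Pb = 88 − 43 = 45; x' = -182 + 7·88 = 434.
Government outlay = subsidy × quantity = 43 × 434 = 18662.

Government cost = 18662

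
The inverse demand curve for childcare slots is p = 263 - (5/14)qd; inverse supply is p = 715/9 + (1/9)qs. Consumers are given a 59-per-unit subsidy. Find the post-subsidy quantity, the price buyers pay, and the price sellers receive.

q' = 518; buyers pay 78; sellers receive 137

Pre-subsidy: 263 - (5/14)q = 715/9 + (1/9)q gives q* = 392 and p* = 123.
With the rebate, buyers effectively pay pb = ps − 59, where ps is the price sellers receive.
On the curves, pb = 263 - (5/14)q and ps = 715/9 + (1/9)q; the wedge ps − pb = 59 gives 715/9 + (1/9)q − (263 - (5/14)q) = 59, so q' = 518.
Then pb = 263 − (5/14)·518 = 78 and ps = 715/9 + (1/9)·518 = 137.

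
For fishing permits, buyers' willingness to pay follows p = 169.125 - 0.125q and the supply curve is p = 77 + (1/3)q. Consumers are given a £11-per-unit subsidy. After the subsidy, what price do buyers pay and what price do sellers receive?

Pre-subsidy: 169.125 - 0.125q = 77 + (1/3)q gives q* = 201 and p* = 144.
With the rebate, buyers effectively pay pb = ps − 11, where ps is the price sellers receive.
On the curves, pb = 169.125 - 0.125q and ps = 77 + (1/3)q; the wedge ps − pb = 11 gives 77 + (1/3)q − (169.125 - 0.125q) = 11, so q' = 225.
Then pb = 169.125 − 0.125·225 = 141 and ps = 77 + (1/3)·225 = 152.

Buyers pay £141; sellers receive £152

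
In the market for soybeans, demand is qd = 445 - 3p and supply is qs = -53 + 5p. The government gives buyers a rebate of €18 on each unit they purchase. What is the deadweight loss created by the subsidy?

Deadweight loss = €303.75

Pre-subsidy: 445 - 3p = -53 + 5p gives p* = 62.25, q* = 258.25.
With the rebate, buyers effectively pay pb = ps − 18, where ps is the price sellers receive.
Demand in terms of ps becomes qd = 445 − 3(ps − 18) = 499 - 3ps. Setting this equal to supply: 499 - 3ps = -53 + 5ps, so ps = 69.
Buyers pay pb = 69 − 18 = 51; q' = -53 + 5·69 = 292.
The subsidy expands output by 292 − 258.25 = 33.75 past the efficient level; on those units the gap between marginal cost and willingness to pay runs from 0 up to 18.
DWL = ½ × 18 × 33.75 = 303.75.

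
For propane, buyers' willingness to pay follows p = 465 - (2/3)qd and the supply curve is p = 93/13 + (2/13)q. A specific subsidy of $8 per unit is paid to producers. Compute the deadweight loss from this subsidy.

Pre-subsidy: 465 - (2/3)q = 93/13 + (2/13)q gives q* = 558 and p* = 93.
With the subsidy, sellers receive ps = pb + 8 for each unit, where pb is the price buyers pay.
On the curves, pb = 465 - (2/3)q and ps = 93/13 + (2/13)q; the wedge ps − pb = 8 gives 93/13 + (2/13)q − (465 - (2/3)q) = 8, so q' = 567.75.
Then pb = 465 − (2/3)·567.75 = 86.5 and ps = 93/13 + (2/13)·567.75 = 94.5.
The subsidy expands output by 567.75 − 558 = 9.75 past the efficient level; on those units the gap between marginal cost and willingness to pay runs from 0 up to 8.
DWL = ½ × 8 × 9.75 = 39.

Deadweight loss = $39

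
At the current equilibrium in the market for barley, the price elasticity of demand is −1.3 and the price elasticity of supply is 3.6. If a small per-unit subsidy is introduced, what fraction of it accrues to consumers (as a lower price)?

For a small subsidy around the equilibrium, the benefit split depends on the relative slopes, which at a point are proportional to the elasticities.
Buyer share = εs/(εs + |εd|) = 3.6/(3.6 + 1.3) = 36/49; seller share = |εd|/(εs + |εd|) = 13/49.

Consumer share = 36/49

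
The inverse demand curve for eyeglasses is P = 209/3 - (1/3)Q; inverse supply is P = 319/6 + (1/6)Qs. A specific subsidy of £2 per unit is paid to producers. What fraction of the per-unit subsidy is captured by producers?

Pre-subsidy: 209/3 - (1/3)Q = 319/6 + (1/6)Q gives Q* = 33 and P* = 176/3.
With the subsidy, sellers receive Ps = Pb + 2 for each unit, where Pb is the price buyers pay.
On the curves, Pb = 209/3 - (1/3)Q and Ps = 319/6 + (1/6)Q; the wedge Ps − Pb = 2 gives 319/6 + (1/6)Q − (209/3 - (1/3)Q) = 2, so Q' = 37.
Then Pb = 209/3 − (1/3)·37 = 172/3 and Ps = 319/6 + (1/6)·37 = 178/3.
Buyers' price falls by P* − Pb = 176/3 − 172/3 = 4/3; sellers' price rises by Ps − P* = 178/3 − 176/3 = 2/3.
So producers capture (2/3)/2 = 1/3 of each unit of subsidy.

Producer share = 1/3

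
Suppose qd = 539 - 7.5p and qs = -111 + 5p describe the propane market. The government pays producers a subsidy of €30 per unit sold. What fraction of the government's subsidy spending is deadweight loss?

Pre-subsidy: 539 - 7.5p = -111 + 5p gives p* = 52, q* = 149.
With the subsidy, sellers receive ps = pb + 30 for each unit, where pb is the price buyers pay.
Supply in terms of pb becomes qs = -111 + 5(pb + 30) = 39 + 5pb. Setting this equal to demand: 539 - 7.5pb = 39 + 5pb, so pb = 40.
Sellers receive ps = 40 + 30 = 70; q' = 539 − 7.5·40 = 239.
ΔCS = ½(149 + 239)(52 − 40) = 2328; ΔPS = ½(149 + 239)(70 − 52) = 3492.
Government spending = 30 × 239 = 7170.
DWL = ½ × 30 × (239 − 149) = 1350; fraction = 1350 / 7170 = 45/239.

DWL / government spending = 45/239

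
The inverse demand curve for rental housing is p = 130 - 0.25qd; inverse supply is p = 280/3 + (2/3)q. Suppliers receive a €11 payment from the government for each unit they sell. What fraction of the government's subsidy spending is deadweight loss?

DWL / government spending = 3/26

Pre-subsidy: 130 - 0.25q = 280/3 + (2/3)q gives q* = 40 and p* = 120.
With the subsidy, sellers receive ps = pb + 11 for each unit, where pb is the price buyers pay.
On the curves, pb = 130 - 0.25q and ps = 280/3 + (2/3)q; the wedge ps − pb = 11 gives 280/3 + (2/3)q − (130 - 0.25q) = 11, so q' = 52.
Then pb = 130 − 0.25·52 = 117 and ps = 280/3 + (2/3)·52 = 128.
ΔCS = ½(40 + 52)(120 − 117) = 138; ΔPS = ½(40 + 52)(128 − 120) = 368.
Government spending = 11 × 52 = 572.
DWL = ½ × 11 × (52 − 40) = 66; fraction = 66 / 572 = 3/26.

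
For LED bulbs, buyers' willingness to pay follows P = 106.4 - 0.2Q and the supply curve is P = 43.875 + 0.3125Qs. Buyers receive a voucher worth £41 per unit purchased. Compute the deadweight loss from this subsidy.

Pre-subsidy: 106.4 - 0.2Q = 43.875 + 0.3125Q gives Q* = 122 and P* = 82.
With the rebate, buyers effectively pay Pb = Ps − 41, where Ps is the price sellers receive.
On the curves, Pb = 106.4 - 0.2Q and Ps = 43.875 + 0.3125Q; the wedge Ps − Pb = 41 gives 43.875 + 0.3125Q − (106.4 - 0.2Q) = 41, so Q' = 202.
Then Pb = 106.4 − 0.2·202 = 66 and Ps = 43.875 + 0.3125·202 = 107.
The subsidy expands output by 202 − 122 = 80 past the efficient level; on those units the gap between marginal cost and willingness to pay runs from 0 up to 41.
DWL = ½ × 41 × 80 = 1640.

Deadweight loss = £1640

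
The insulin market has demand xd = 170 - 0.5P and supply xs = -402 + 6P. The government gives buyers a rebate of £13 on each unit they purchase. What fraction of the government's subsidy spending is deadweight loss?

Pre-subsidy: 170 - 0.5P = -402 + 6P gives P* = 88, x* = 126.
With the rebate, buyers effectively pay Pb = Ps − 13, where Ps is the price sellers receive.
Demand in terms of Ps becomes xd = 170 − 0.5(Ps − 13) = 176.5 - 0.5Ps. Setting this equal to supply: 176.5 - 0.5Ps = -402 + 6Ps, so Ps = 89.
Buyers pay Pb = 89 − 13 = 76; x' = -402 + 6·89 = 132.
ΔCS = ½(126 + 132)(88 − 76) = 1548; ΔPS = ½(126 + 132)(89 − 88) = 129.
Government spending = 13 × 132 = 1716.
DWL = ½ × 13 × (132 − 126) = 39; fraction = 39 / 1716 = 1/44.

DWL / government spending = 1/44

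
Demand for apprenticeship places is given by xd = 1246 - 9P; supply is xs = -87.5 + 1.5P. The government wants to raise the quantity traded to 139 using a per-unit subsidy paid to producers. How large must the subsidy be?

Required subsidy s = 28 per unit

At x = 139, invert demand for the buyer price: Pb = (1246 − 139)/9 = 123; invert supply for the seller price: Ps = (139 − (-87.5))/1.5 = 151.
The subsidy must fill the gap: s = Ps − Pb = 151 − 123 = 28.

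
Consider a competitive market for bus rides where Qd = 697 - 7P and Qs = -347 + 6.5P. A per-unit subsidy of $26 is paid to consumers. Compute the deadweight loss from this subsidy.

Pre-subsidy: 697 - 7P = -347 + 6.5P gives P* = 232/3, Q* = 467/3.
With the rebate, buyers effectively pay Pb = Ps − 26, where Ps is the price sellers receive.
Demand in terms of Ps becomes Qd = 697 − 7(Ps − 26) = 879 - 7Ps. Setting this equal to supply: 879 - 7Ps = -347 + 6.5Ps, so Ps = 2452/27.
Buyers pay Pb = 2452/27 − 26 = 1750/27; Q' = -347 + 6.5·(2452/27) = 6569/27.
The subsidy expands output by 6569/27 − 467/3 = 2366/27 past the efficient level; on those units the gap between marginal cost and willingness to pay runs from 0 up to 26.
DWL = ½ × 26 × 2366/27 = 30758/27.

Deadweight loss = 30758/27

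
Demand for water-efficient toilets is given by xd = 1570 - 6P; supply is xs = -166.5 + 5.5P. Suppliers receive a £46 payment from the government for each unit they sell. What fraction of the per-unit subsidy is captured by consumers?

Consumer share = 11/23

Pre-subsidy: 1570 - 6P = -166.5 + 5.5P gives P* = 151, x* = 664.
With the subsidy, sellers receive Ps = Pb + 46 for each unit, where Pb is the price buyers pay.
Supply in terms of Pb becomes xs = -166.5 + 5.5(Pb + 46) = 86.5 + 5.5Pb. Setting this equal to demand: 1570 - 6Pb = 86.5 + 5.5Pb, so Pb = 129.
Sellers receive Ps = 129 + 46 = 175; x' = 1570 − 6·129 = 796.
Buyers' price falls by P* − Pb = 151 − 129 = 22; sellers' price rises by Ps − P* = 175 − 151 = 24.
So consumers capture 22/46 = 11/23 of each unit of subsidy.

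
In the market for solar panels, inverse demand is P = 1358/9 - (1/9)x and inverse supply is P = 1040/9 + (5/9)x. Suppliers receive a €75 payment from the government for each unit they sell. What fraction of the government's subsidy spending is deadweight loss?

DWL / government spending = 225/662

Pre-subsidy: 1358/9 - (1/9)x = 1040/9 + (5/9)x gives x* = 53 and P* = 145.
With the subsidy, sellers receive Ps = Pb + 75 for each unit, where Pb is the price buyers pay.
On the curves, Pb = 1358/9 - (1/9)x and Ps = 1040/9 + (5/9)x; the wedge Ps − Pb = 75 gives 1040/9 + (5/9)x − (1358/9 - (1/9)x) = 75, so x' = 165.5.
Then Pb = 1358/9 − (1/9)·165.5 = 132.5 and Ps = 1040/9 + (5/9)·165.5 = 207.5.
ΔCS = ½(53 + 165.5)(145 − 132.5) = 1365.625; ΔPS = ½(53 + 165.5)(207.5 − 145) = 6828.125.
Government spending = 75 × 165.5 = 12412.5.
DWL = ½ × 75 × (165.5 − 53) = 4218.75; fraction = 4218.75 / 12412.5 = 225/662.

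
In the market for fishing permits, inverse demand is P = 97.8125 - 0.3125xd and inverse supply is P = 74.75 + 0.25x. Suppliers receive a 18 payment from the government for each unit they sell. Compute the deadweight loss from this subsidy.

Pre-subsidy: 97.8125 - 0.3125x = 74.75 + 0.25x gives x* = 41 and P* = 85.
With the subsidy, sellers receive Ps = Pb + 18 for each unit, where Pb is the price buyers pay.
On the curves, Pb = 97.8125 - 0.3125x and Ps = 74.75 + 0.25x; the wedge Ps − Pb = 18 gives 74.75 + 0.25x − (97.8125 - 0.3125x) = 18, so x' = 73.
Then Pb = 97.8125 − 0.3125·73 = 75 and Ps = 74.75 + 0.25·73 = 93.
The subsidy expands output by 73 − 41 = 32 past the efficient level; on those units the gap between marginal cost and willingness to pay runs from 0 up to 18.
DWL = ½ × 18 × 32 = 288.

Deadweight loss = 288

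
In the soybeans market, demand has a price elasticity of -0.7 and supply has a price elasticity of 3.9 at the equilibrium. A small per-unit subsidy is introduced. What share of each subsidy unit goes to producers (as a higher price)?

Producer share = 7/46

For a small subsidy around the equilibrium, the benefit split depends on the relative slopes, which at a point are proportional to the elasticities.
Buyer share = εs/(εs + |εd|) = 3.9/(3.9 + 0.7) = 39/46; seller share = |εd|/(εs + |εd|) = 7/46.
So producers capture 7/46 of the subsidy.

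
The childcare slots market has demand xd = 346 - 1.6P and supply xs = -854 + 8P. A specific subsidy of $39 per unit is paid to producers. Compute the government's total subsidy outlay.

Pre-subsidy: 346 - 1.6P = -854 + 8P gives P* = 125, x* = 146.
With the subsidy, sellers receive Ps = Pb + 39 for each unit, where Pb is the price buyers pay.
Supply in terms of Pb becomes xs = -854 + 8(Pb + 39) = -542 + 8Pb. Setting this equal to demand: 346 - 1.6Pb = -542 + 8Pb, so Pb = 92.5.
Sellers receive Ps = 92.5 + 39 = 131.5; x' = 346 − 1.6·92.5 = 198.
Government outlay = subsidy × quantity = 39 × 198 = 7722.

Government cost = $7722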